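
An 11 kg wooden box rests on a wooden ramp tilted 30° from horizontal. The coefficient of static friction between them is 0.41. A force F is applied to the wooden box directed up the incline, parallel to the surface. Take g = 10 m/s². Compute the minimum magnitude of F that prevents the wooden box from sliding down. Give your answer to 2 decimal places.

15.94 N

The normal force is N = mg cos 30° = 95.263 N. With F at its minimum the wooden box is on the verge of sliding down, so static friction is at its maximum μ_s N = 0.41 × 95.263 = 39.058 N and acts up the slope.
Equilibrium along the incline: F + μ_s N = mg sin 30°, so F = 55.000 − 39.058 = 15.942 N.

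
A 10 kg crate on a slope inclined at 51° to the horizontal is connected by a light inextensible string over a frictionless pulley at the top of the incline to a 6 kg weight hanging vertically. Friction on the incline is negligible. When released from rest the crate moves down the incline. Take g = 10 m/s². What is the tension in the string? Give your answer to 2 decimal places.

66.64 N

For the crate on the incline: the weight component along the slope is m₁g sin 51° = 10 × 10 × 0.7771 = 77.710 N and the normal force is N = m₁g cos 51° = 62.932 N.
Newton's second law for the crate (down-slope positive): 77.710 − T = 10 a. For the hanging weight (upward positive): T − 6 × 10 = 6 a.
Adding the two equations eliminates T: 17.710 = 16 a, so a = 1.1069 m/s².
Then from the hanging weight's equation, T = 6 × (10 + 1.1069) = 66.641 N.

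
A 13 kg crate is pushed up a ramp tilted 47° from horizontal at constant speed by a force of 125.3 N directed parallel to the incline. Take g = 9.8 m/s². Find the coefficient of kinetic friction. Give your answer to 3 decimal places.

0.370

At constant speed ΣF = 0 along the incline. The applied 125.3 N acts up the slope; the weight component mg sin 47° = 93.174 N and kinetic friction μN both act down the slope.
So 125.3 = 93.174 + μ × 86.887, giving μ = (125.3 − 93.174) / 86.887 = 0.3697.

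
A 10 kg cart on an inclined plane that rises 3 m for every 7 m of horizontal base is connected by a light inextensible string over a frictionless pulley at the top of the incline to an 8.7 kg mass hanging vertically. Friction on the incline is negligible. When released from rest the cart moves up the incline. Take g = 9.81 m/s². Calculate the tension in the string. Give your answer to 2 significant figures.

For the cart on the incline: the weight component along the slope is m₁g sin 23.20° = 10 × 9.81 × 0.3939 = 38.642 N and the normal force is N = m₁g cos 23.20° = 90.168 N.
Newton's second law for the cart (up-slope positive): T − 38.642 = 10 a. For the hanging mass (downward positive): 8.7 × 9.81 − T = 8.7 a.
Adding the two equations eliminates T: 46.705 = 18.7 a, so a = 2.4976 m/s².
Then from the hanging mass's equation, T = 8.7 × (9.81 − 2.4976) = 63.618 N.

64 N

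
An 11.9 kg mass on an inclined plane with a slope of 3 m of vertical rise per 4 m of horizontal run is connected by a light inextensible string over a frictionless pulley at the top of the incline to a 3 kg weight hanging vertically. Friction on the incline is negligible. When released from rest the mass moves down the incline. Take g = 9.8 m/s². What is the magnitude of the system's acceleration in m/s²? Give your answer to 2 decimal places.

For the mass on the incline: the weight component along the slope is m₁g sin 36.87° = 11.9 × 9.8 × 0.6000 = 69.972 N and the normal force is N = m₁g cos 36.87° = 93.296 N.
Newton's second law for the mass (down-slope positive): 69.972 − T = 11.9 a. For the hanging weight (upward positive): T − 3 × 9.8 = 3 a.
Adding the two equations eliminates T: 40.572 = 14.9 a, so a = 2.7230 m/s².

2.72 m/s²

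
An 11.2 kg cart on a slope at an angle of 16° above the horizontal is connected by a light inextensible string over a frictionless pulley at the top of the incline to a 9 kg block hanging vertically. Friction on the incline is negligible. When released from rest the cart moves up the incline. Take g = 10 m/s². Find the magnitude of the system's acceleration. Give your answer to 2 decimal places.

2.93 m/s²

For the cart on the incline: the weight component along the slope is m₁g sin 16° = 11.2 × 10 × 0.2756 = 30.867 N and the normal force is N = m₁g cos 16° = 107.661 N.
Newton's second law for the cart (up-slope positive): T − 30.867 = 11.2 a. For the hanging block (downward positive): 9 × 10 − T = 9 a.
Adding the two equations eliminates T: 59.133 = 20.2 a, so a = 2.9274 m/s².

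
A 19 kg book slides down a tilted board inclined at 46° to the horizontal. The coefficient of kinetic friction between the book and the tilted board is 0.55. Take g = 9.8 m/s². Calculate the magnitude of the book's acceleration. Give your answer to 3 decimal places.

3.305 m/s²

Resolving the weight along the incline: the component pulling the book down the slope is mg sin 46° = 19 × 9.8 × 0.7193 = 133.934 N, and the normal force is N = mg cos 46° = 19 × 9.8 × 0.6947 = 129.353 N.
Kinetic friction acts up the slope with magnitude f = μN = 0.55 × 129.353 = 71.144 N.
Net force along the incline is 133.934 − 71.144 = 62.790 N, so a = 62.790 / 19 = 3.3047 m/s².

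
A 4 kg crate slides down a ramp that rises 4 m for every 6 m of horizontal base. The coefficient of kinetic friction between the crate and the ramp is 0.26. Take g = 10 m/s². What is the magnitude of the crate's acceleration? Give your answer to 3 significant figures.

Resolving the weight along the incline: the component pulling the crate down the slope is mg sin 33.69° = 4 × 10 × 0.5547 = 22.188 N, and the normal force is N = mg cos 33.69° = 4 × 10 × 0.8321 = 33.284 N.
Kinetic friction acts up the slope with magnitude f = μN = 0.26 × 33.284 = 8.654 N.
Net force along the incline is 22.188 − 8.654 = 13.534 N, so a = 13.534 / 4 = 3.3835 m/s².

3.38 m/s²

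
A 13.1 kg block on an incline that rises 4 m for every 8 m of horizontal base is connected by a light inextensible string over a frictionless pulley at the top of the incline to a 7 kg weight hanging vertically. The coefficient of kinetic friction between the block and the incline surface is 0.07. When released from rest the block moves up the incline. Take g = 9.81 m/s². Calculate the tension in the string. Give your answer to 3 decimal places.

67.572 N

For the block on the incline: the weight component along the slope is m₁g sin 26.57° = 13.1 × 9.81 × 0.4472 = 57.470 N and the normal force is N = m₁g cos 26.57° = 114.944 N.
Kinetic friction opposes the block's motion up the incline: f = μN = 0.07 × 114.944 = 8.046 N acting down the slope.
Newton's second law for the block (up-slope positive): T − 57.470 − 8.046 = 13.1 a. For the hanging weight (downward positive): 7 × 9.81 − T = 7 a.
Adding the two equations eliminates T: 3.154 = 20.1 a, so a = 0.1569 m/s².
Then from the hanging weight's equation, T = 7 × (9.81 − 0.1569) = 67.572 N.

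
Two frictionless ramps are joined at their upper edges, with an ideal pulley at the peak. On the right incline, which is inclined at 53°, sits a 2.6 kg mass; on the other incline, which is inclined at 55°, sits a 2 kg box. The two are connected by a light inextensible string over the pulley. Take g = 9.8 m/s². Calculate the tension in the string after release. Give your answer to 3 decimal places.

Resolve each weight along its own incline: the 2.6 kg mass has component 2.6 × 9.8 × sin 53° = 20.349 N down its slope, and the 2 kg mass has 2 × 9.8 × sin 55° = 16.055 N down its slope.
The 2.6 kg side's 20.349 N exceeds the other side's 16.055 N, so that mass slides down and the 2 kg mass slides up. Taking that direction as positive, Newton's second law for the whole system gives 20.349 − 16.055 = (2.6 + 2) a, so a = 4.294 / 4.6 = 0.9335 m/s².
For the 2 kg mass (up-slope positive): T − 16.055 = 2 × 0.9335, so T = 17.922 N.

17.922 N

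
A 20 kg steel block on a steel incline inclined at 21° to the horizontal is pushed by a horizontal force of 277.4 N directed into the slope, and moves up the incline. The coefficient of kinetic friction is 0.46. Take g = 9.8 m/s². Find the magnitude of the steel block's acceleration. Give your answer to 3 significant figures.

The horizontal push has components F cos 21° = 277.4 × 0.9336 = 258.981 N up the incline and F sin 21° = 277.4 × 0.3584 = 99.420 N pressing into the surface.
The normal force is therefore N = mg cos 21° + F sin 21° = 182.986 + 99.420 = 282.406 N, and kinetic friction down the slope is μN = 0.46 × 282.406 = 129.907 N.
Along the incline: F cos 21° − mg sin 21° − μN = ma, so 258.981 − 70.246 − 129.907 = 20 a, giving a = 2.9414 m/s².

2.94 m/s²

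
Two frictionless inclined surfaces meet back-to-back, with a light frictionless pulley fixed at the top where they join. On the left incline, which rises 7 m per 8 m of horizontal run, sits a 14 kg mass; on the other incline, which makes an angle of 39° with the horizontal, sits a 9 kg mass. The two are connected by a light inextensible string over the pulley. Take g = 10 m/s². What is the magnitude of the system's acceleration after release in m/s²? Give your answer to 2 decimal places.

Resolve each weight along its own incline: the 14 kg mass has component 14 × 10 × sin 41.19° = 92.191 N down its slope, and the 9 kg mass has 9 × 10 × sin 39° = 56.639 N down its slope.
The 14 kg side's 92.191 N exceeds the other side's 56.639 N, so that mass slides down and the 9 kg mass slides up. Taking that direction as positive, Newton's second law for the whole system gives 92.191 − 56.639 = (14 + 9) a, so a = 35.552 / 23 = 1.5457 m/s².

1.55 m/s²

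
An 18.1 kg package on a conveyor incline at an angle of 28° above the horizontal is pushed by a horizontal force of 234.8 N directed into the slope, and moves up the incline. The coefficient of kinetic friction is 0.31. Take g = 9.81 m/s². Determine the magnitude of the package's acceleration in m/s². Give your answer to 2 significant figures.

2.3 m/s²

The horizontal push has components F cos 28° = 234.8 × 0.8829 = 207.305 N up the incline and F sin 28° = 234.8 × 0.4695 = 110.239 N pressing into the surface.
The normal force is therefore N = mg cos 28° + F sin 28° = 156.769 + 110.239 = 267.008 N, and kinetic friction down the slope is μN = 0.31 × 267.008 = 82.772 N.
Along the incline: F cos 28° − mg sin 28° − μN = ma, so 207.305 − 83.365 − 82.772 = 18.1 a, giving a = 2.2745 m/s².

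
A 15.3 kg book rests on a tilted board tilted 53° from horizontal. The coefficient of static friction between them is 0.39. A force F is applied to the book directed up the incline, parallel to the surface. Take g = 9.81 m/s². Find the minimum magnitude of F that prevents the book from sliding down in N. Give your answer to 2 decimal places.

The normal force is N = mg cos 53° = 90.328 N. With F at its minimum the book is on the verge of sliding down, so static friction is at its maximum μ_s N = 0.39 × 90.328 = 35.228 N and acts up the slope.
Equilibrium along the incline: F + μ_s N = mg sin 53°, so F = 119.870 − 35.228 = 84.642 N.

84.64 N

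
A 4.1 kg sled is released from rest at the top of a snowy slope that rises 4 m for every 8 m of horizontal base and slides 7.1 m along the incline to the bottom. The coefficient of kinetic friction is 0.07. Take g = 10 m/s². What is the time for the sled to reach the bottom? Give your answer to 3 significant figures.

The weight component along the incline is mg sin 26.57° = 18.336 N and the normal force is N = mg cos 26.57° = 36.672 N.
Friction up the slope is f = μN = 0.07 × 36.672 = 2.567 N, so the net downslope force is 18.336 − 2.567 = 15.769 N and a = 15.769 / 4.1 = 3.8461 m/s².
Starting from rest, L = ½at², so t = √(2L/a) = √(2 × 7.1 / 3.8461) = 1.9215 s.

1.92 s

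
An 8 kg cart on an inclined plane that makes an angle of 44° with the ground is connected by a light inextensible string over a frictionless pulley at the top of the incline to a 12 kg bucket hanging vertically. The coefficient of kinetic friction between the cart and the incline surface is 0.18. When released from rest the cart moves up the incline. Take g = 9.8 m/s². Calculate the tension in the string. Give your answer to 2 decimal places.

85.81 N

For the cart on the incline: the weight component along the slope is m₁g sin 44° = 8 × 9.8 × 0.6947 = 54.464 N and the normal force is N = m₁g cos 44° = 56.396 N.
Kinetic friction opposes the cart's motion up the incline: f = μN = 0.18 × 56.396 = 10.151 N acting down the slope.
Newton's second law for the cart (up-slope positive): T − 54.464 − 10.151 = 8 a. For the hanging bucket (downward positive): 12 × 9.8 − T = 12 a.
Adding the two equations eliminates T: 52.985 = 20 a, so a = 2.6492 m/s².
Then from the hanging bucket's equation, T = 12 × (9.8 − 2.6492) = 85.810 N.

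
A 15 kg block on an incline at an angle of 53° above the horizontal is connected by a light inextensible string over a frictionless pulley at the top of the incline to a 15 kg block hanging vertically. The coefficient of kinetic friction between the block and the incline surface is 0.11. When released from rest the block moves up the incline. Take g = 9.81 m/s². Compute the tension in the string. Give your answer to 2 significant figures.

For the block on the incline: the weight component along the slope is m₁g sin 53° = 15 × 9.81 × 0.7986 = 117.514 N and the normal force is N = m₁g cos 53° = 88.557 N.
Kinetic friction opposes the block's motion up the incline: f = μN = 0.11 × 88.557 = 9.741 N acting down the slope.
Newton's second law for the block (up-slope positive): T − 117.514 − 9.741 = 15 a. For the hanging block (downward positive): 15 × 9.81 − T = 15 a.
Adding the two equations eliminates T: 19.895 = 30 a, so a = 0.6632 m/s².
Then from the hanging block's equation, T = 15 × (9.81 − 0.6632) = 137.202 N.

140 N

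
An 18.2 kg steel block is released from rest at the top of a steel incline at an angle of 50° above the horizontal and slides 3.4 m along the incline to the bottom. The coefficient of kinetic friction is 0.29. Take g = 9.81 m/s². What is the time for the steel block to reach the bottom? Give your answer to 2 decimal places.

The weight component along the incline is mg sin 50° = 136.771 N and the normal force is N = mg cos 50° = 114.765 N.
Friction up the slope is f = μN = 0.29 × 114.765 = 33.282 N, so the net downslope force is 136.771 − 33.282 = 103.489 N and a = 103.489 / 18.2 = 5.6862 m/s².
Starting from rest, L = ½at², so t = √(2L/a) = √(2 × 3.4 / 5.6862) = 1.0936 s.

1.09 s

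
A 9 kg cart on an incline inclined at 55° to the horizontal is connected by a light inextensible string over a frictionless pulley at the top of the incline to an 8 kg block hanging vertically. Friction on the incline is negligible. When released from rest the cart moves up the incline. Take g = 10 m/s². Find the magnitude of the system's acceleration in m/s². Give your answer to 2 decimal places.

0.37 m/s²

For the cart on the incline: the weight component along the slope is m₁g sin 55° = 9 × 10 × 0.8192 = 73.728 N and the normal force is N = m₁g cos 55° = 51.622 N.
Newton's second law for the cart (up-slope positive): T − 73.728 = 9 a. For the hanging block (downward positive): 8 × 10 − T = 8 a.
Adding the two equations eliminates T: 6.272 = 17 a, so a = 0.3689 m/s².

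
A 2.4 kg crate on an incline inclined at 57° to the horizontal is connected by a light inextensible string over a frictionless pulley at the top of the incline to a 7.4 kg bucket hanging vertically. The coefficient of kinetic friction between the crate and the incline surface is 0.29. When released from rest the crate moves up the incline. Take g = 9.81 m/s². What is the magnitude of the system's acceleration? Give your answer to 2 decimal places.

5.01 m/s²

For the crate on the incline: the weight component along the slope is m₁g sin 57° = 2.4 × 9.81 × 0.8387 = 19.746 N and the normal force is N = m₁g cos 57° = 12.823 N.
Kinetic friction opposes the crate's motion up the incline: f = μN = 0.29 × 12.823 = 3.719 N acting down the slope.
Newton's second law for the crate (up-slope positive): T − 19.746 − 3.719 = 2.4 a. For the hanging bucket (downward positive): 7.4 × 9.81 − T = 7.4 a.
Adding the two equations eliminates T: 49.129 = 9.8 a, so a = 5.0132 m/s².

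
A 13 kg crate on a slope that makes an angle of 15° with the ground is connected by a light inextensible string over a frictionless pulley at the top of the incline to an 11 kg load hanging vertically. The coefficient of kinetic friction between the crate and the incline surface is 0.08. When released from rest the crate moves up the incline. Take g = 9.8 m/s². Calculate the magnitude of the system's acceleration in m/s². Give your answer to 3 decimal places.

For the crate on the incline: the weight component along the slope is m₁g sin 15° = 13 × 9.8 × 0.2588 = 32.971 N and the normal force is N = m₁g cos 15° = 123.059 N.
Kinetic friction opposes the crate's motion up the incline: f = μN = 0.08 × 123.059 = 9.845 N acting down the slope.
Newton's second law for the crate (up-slope positive): T − 32.971 − 9.845 = 13 a. For the hanging load (downward positive): 11 × 9.8 − T = 11 a.
Adding the two equations eliminates T: 64.984 = 24 a, so a = 2.7077 m/s².

2.708 m/s²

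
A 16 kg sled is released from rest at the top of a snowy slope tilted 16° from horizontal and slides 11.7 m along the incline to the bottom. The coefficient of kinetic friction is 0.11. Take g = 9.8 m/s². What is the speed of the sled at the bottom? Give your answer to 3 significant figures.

6.24 m/s

The weight component along the incline is mg sin 16° = 43.220 N and the normal force is N = mg cos 16° = 150.726 N.
Friction up the slope is f = μN = 0.11 × 150.726 = 16.580 N, so the net downslope force is 43.220 − 16.580 = 26.640 N and a = 26.640 / 16 = 1.6650 m/s².
Starting from rest over a distance of 11.7 m, v² = 2aL = 2 × 1.6650 × 11.7 = 38.9610, so v = 6.2419 m/s.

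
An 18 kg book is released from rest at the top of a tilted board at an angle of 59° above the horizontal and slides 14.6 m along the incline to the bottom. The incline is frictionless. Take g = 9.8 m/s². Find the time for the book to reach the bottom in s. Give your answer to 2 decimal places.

1.86 s

The weight component along the incline is mg sin 59° = 151.204 N and the normal force is N = mg cos 59° = 90.853 N.
With no friction, a = g sin 59° = 8.4002 m/s².
Starting from rest, L = ½at², so t = √(2L/a) = √(2 × 14.6 / 8.4002) = 1.8644 s.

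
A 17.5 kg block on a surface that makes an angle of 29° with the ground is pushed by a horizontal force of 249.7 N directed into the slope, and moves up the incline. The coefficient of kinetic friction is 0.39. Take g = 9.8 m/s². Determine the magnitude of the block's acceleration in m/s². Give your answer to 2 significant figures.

The horizontal push has components F cos 29° = 249.7 × 0.8746 = 218.388 N up the incline and F sin 29° = 249.7 × 0.4848 = 121.055 N pressing into the surface.
The normal force is therefore N = mg cos 29° + F sin 29° = 149.994 + 121.055 = 271.049 N, and kinetic friction down the slope is μN = 0.39 × 271.049 = 105.709 N.
Along the incline: F cos 29° − mg sin 29° − μN = ma, so 218.388 − 83.143 − 105.709 = 17.5 a, giving a = 1.6878 m/s².

1.7 m/s²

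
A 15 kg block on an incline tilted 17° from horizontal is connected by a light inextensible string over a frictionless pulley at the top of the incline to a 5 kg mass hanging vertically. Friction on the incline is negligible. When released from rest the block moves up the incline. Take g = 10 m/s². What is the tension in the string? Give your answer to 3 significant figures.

48.5 N

For the block on the incline: the weight component along the slope is m₁g sin 17° = 15 × 10 × 0.2924 = 43.860 N and the normal force is N = m₁g cos 17° = 143.446 N.
Newton's second law for the block (up-slope positive): T − 43.860 = 15 a. For the hanging mass (downward positive): 5 × 10 − T = 5 a.
Adding the two equations eliminates T: 6.140 = 20 a, so a = 0.3070 m/s².
Then from the hanging mass's equation, T = 5 × (10 − 0.3070) = 48.465 N.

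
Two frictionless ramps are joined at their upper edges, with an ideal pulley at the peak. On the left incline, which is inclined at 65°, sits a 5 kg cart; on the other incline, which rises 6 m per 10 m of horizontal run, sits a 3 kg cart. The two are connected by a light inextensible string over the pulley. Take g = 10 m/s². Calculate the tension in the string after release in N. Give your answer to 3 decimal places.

26.640 N

Resolve each weight along its own incline: the 5 kg mass has component 5 × 10 × sin 65° = 45.315 N down its slope, and the 3 kg mass has 3 × 10 × sin 30.96° = 15.435 N down its slope.
The 5 kg side's 45.315 N exceeds the other side's 15.435 N, so that mass slides down and the 3 kg mass slides up. Taking that direction as positive, Newton's second law for the whole system gives 45.315 − 15.435 = (5 + 3) a, so a = 29.880 / 8 = 3.7350 m/s².
For the 3 kg mass (up-slope positive): T − 15.435 = 3 × 3.7350, so T = 26.640 N.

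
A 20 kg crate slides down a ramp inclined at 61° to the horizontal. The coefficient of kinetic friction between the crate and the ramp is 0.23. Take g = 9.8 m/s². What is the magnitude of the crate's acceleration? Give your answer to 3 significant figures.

Resolving the weight along the incline: the component pulling the crate down the slope is mg sin 61° = 20 × 9.8 × 0.8746 = 171.422 N, and the normal force is N = mg cos 61° = 20 × 9.8 × 0.4848 = 95.021 N.
Kinetic friction acts up the slope with magnitude f = μN = 0.23 × 95.021 = 21.855 N.
Net force along the incline is 171.422 − 21.855 = 149.567 N, so a = 149.567 / 20 = 7.4784 m/s².

7.48 m/s²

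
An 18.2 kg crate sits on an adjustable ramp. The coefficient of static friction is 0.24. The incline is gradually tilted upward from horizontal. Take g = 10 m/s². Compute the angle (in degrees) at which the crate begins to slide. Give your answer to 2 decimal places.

13.50°

At the threshold of sliding, static friction is at its maximum μ_s N and exactly balances the weight component along the incline: mg sin θ = μ_s mg cos θ.
Hence tan θ = μ_s = 0.24, so θ = arctan(0.24) = 13.4957°.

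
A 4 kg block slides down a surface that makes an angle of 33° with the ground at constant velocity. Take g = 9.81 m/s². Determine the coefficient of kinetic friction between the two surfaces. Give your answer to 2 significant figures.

0.65

At constant velocity the net force along the incline is zero: mg sin 33° = μ mg cos 33°.
So μ = tan 33° = 0.5446 / 0.8387 = 0.6493.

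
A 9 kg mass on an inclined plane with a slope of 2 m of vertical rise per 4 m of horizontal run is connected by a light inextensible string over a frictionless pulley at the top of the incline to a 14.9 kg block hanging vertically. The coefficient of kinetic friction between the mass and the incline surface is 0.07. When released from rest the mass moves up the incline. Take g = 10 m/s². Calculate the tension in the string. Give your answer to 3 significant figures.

For the mass on the incline: the weight component along the slope is m₁g sin 26.57° = 9 × 10 × 0.4472 = 40.248 N and the normal force is N = m₁g cos 26.57° = 80.498 N.
Kinetic friction opposes the mass's motion up the incline: f = μN = 0.07 × 80.498 = 5.635 N acting down the slope.
Newton's second law for the mass (up-slope positive): T − 40.248 − 5.635 = 9 a. For the hanging block (downward positive): 14.9 × 10 − T = 14.9 a.
Adding the two equations eliminates T: 103.117 = 23.9 a, so a = 4.3145 m/s².
Then from the hanging block's equation, T = 14.9 × (10 − 4.3145) = 84.714 N.

84.7 N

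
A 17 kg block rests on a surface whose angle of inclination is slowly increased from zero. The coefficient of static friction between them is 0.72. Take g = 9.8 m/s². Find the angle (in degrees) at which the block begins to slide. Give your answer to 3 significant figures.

At the threshold of sliding, static friction is at its maximum μ_s N and exactly balances the weight component along the incline: mg sin θ = μ_s mg cos θ.
Hence tan θ = μ_s = 0.72, so θ = arctan(0.72) = 35.7539°.

35.8°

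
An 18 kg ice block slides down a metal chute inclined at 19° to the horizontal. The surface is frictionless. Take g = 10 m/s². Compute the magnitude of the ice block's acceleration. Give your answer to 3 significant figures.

3.26 m/s²

Resolving the weight along the incline: the component pulling the ice block down the slope is mg sin 19° = 18 × 10 × 0.3256 = 58.608 N, and the normal force is N = mg cos 19° = 18 × 10 × 0.9455 = 170.190 N.
With no friction the net force along the incline is 58.608 N, so a = g sin 19° = 58.608 / 18 = 3.2560 m/s².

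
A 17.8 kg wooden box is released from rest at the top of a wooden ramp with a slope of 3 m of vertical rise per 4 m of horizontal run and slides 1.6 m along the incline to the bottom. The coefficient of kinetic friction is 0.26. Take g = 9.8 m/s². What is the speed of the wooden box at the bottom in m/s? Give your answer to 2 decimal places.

The weight component along the incline is mg sin 36.87° = 104.664 N and the normal force is N = mg cos 36.87° = 139.552 N.
Friction up the slope is f = μN = 0.26 × 139.552 = 36.284 N, so the net downslope force is 104.664 − 36.284 = 68.380 N and a = 68.380 / 17.8 = 3.8416 m/s².
Starting from rest over a distance of 1.6 m, v² = 2aL = 2 × 3.8416 × 1.6 = 12.2931, so v = 3.5062 m/s.

3.51 m/s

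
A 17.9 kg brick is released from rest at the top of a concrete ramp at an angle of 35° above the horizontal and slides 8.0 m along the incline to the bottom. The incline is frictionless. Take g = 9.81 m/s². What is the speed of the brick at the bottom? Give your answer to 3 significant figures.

9.49 m/s

The weight component along the incline is mg sin 35° = 100.719 N and the normal force is N = mg cos 35° = 143.842 N.
With no friction, a = g sin 35° = 5.6268 m/s².
Starting from rest over a distance of 8.0 m, v² = 2aL = 2 × 5.6268 × 8.0 = 90.0288, so v = 9.4884 m/s.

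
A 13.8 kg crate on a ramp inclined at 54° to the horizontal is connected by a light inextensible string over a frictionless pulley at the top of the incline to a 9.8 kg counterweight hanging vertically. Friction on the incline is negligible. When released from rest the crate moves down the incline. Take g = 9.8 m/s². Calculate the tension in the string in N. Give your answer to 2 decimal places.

For the crate on the incline: the weight component along the slope is m₁g sin 54° = 13.8 × 9.8 × 0.8090 = 109.409 N and the normal force is N = m₁g cos 54° = 79.492 N.
Newton's second law for the crate (down-slope positive): 109.409 − T = 13.8 a. For the hanging counterweight (upward positive): T − 9.8 × 9.8 = 9.8 a.
Adding the two equations eliminates T: 13.369 = 23.6 a, so a = 0.5665 m/s².
Then from the hanging counterweight's equation, T = 9.8 × (9.8 + 0.5665) = 101.592 N.

101.59 N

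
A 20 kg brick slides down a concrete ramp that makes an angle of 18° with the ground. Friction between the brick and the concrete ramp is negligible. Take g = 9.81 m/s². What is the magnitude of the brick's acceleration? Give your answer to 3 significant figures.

Resolving the weight along the incline: the component pulling the brick down the slope is mg sin 18° = 20 × 9.81 × 0.3090 = 60.626 N, and the normal force is N = mg cos 18° = 20 × 9.81 × 0.9511 = 186.606 N.
With no friction the net force along the incline is 60.626 N, so a = g sin 18° = 60.626 / 20 = 3.0313 m/s².

3.03 m/s²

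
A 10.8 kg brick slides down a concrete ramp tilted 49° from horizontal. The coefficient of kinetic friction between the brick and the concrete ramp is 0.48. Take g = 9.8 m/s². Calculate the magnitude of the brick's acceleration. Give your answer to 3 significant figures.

Resolving the weight along the incline: the component pulling the brick down the slope is mg sin 49° = 10.8 × 9.8 × 0.7547 = 79.877 N, and the normal force is N = mg cos 49° = 10.8 × 9.8 × 0.6561 = 69.442 N.
Kinetic friction acts up the slope with magnitude f = μN = 0.48 × 69.442 = 33.332 N.
Net force along the incline is 79.877 − 33.332 = 46.545 N, so a = 46.545 / 10.8 = 4.3097 m/s².

4.31 m/s²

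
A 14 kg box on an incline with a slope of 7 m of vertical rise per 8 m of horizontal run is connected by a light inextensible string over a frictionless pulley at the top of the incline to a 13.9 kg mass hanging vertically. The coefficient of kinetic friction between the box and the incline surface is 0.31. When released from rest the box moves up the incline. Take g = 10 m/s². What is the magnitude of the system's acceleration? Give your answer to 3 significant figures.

0.507 m/s²

For the box on the incline: the weight component along the slope is m₁g sin 41.19° = 14 × 10 × 0.6585 = 92.190 N and the normal force is N = m₁g cos 41.19° = 105.361 N.
Kinetic friction opposes the box's motion up the incline: f = μN = 0.31 × 105.361 = 32.662 N acting down the slope.
Newton's second law for the box (up-slope positive): T − 92.190 − 32.662 = 14 a. For the hanging mass (downward positive): 13.9 × 10 − T = 13.9 a.
Adding the two equations eliminates T: 14.148 = 27.9 a, so a = 0.5071 m/s².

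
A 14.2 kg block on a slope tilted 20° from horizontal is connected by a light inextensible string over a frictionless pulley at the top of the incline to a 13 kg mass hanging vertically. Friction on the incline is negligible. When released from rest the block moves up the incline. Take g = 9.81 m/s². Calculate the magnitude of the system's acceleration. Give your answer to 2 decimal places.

2.94 m/s²

For the block on the incline: the weight component along the slope is m₁g sin 20° = 14.2 × 9.81 × 0.3420 = 47.641 N and the normal force is N = m₁g cos 20° = 130.901 N.
Newton's second law for the block (up-slope positive): T − 47.641 = 14.2 a. For the hanging mass (downward positive): 13 × 9.81 − T = 13 a.
Adding the two equations eliminates T: 79.889 = 27.2 a, so a = 2.9371 m/s².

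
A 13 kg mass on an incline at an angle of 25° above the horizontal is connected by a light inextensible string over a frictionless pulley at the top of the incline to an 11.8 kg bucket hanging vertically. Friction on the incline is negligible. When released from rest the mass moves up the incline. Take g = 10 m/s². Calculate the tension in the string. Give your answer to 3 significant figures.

88.0 N

For the mass on the incline: the weight component along the slope is m₁g sin 25° = 13 × 10 × 0.4226 = 54.938 N and the normal force is N = m₁g cos 25° = 117.820 N.
Newton's second law for the mass (up-slope positive): T − 54.938 = 13 a. For the hanging bucket (downward positive): 11.8 × 10 − T = 11.8 a.
Adding the two equations eliminates T: 63.062 = 24.8 a, so a = 2.5428 m/s².
Then from the hanging bucket's equation, T = 11.8 × (10 − 2.5428) = 87.995 N.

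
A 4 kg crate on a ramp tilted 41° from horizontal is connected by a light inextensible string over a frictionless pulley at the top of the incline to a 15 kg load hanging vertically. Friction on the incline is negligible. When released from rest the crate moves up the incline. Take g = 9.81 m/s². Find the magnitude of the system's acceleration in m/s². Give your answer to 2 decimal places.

For the crate on the incline: the weight component along the slope is m₁g sin 41° = 4 × 9.81 × 0.6561 = 25.745 N and the normal force is N = m₁g cos 41° = 29.615 N.
Newton's second law for the crate (up-slope positive): T − 25.745 = 4 a. For the hanging load (downward positive): 15 × 9.81 − T = 15 a.
Adding the two equations eliminates T: 121.405 = 19 a, so a = 6.3897 m/s².

6.39 m/s²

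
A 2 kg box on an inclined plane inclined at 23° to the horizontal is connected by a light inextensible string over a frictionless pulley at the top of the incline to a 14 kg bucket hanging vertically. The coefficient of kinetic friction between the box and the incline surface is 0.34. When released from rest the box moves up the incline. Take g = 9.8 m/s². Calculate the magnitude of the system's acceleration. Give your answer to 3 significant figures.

For the box on the incline: the weight component along the slope is m₁g sin 23° = 2 × 9.8 × 0.3907 = 7.658 N and the normal force is N = m₁g cos 23° = 18.042 N.
Kinetic friction opposes the box's motion up the incline: f = μN = 0.34 × 18.042 = 6.134 N acting down the slope.
Newton's second law for the box (up-slope positive): T − 7.658 − 6.134 = 2 a. For the hanging bucket (downward positive): 14 × 9.8 − T = 14 a.
Adding the two equations eliminates T: 123.408 = 16 a, so a = 7.7130 m/s².

7.71 m/s²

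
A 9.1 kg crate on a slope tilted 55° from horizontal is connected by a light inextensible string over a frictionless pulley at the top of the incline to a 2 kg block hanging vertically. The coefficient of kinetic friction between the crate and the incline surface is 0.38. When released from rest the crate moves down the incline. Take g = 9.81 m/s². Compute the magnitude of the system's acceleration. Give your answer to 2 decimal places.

For the crate on the incline: the weight component along the slope is m₁g sin 55° = 9.1 × 9.81 × 0.8192 = 73.131 N and the normal force is N = m₁g cos 55° = 51.204 N.
Kinetic friction opposes the crate's motion down the incline: f = μN = 0.38 × 51.204 = 19.458 N acting up the slope.
Newton's second law for the crate (down-slope positive): 73.131 − 19.458 − T = 9.1 a. For the hanging block (upward positive): T − 2 × 9.81 = 2 a.
Adding the two equations eliminates T: 34.053 = 11.1 a, so a = 3.0678 m/s².

3.07 m/s²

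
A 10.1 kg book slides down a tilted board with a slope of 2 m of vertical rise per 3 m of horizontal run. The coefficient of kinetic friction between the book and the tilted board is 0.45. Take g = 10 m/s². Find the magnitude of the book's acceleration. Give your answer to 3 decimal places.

1.803 m/s²

Resolving the weight along the incline: the component pulling the book down the slope is mg sin 33.69° = 10.1 × 10 × 0.5547 = 56.025 N, and the normal force is N = mg cos 33.69° = 10.1 × 10 × 0.8321 = 84.042 N.
Kinetic friction acts up the slope with magnitude f = μN = 0.45 × 84.042 = 37.819 N.
Net force along the incline is 56.025 − 37.819 = 18.206 N, so a = 18.206 / 10.1 = 1.8026 m/s².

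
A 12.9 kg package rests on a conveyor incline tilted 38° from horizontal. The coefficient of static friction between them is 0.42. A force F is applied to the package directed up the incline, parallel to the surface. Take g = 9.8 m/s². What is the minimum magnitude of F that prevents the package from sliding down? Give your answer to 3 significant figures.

36.0 N

The normal force is N = mg cos 38° = 99.620 N. With F at its minimum the package is on the verge of sliding down, so static friction is at its maximum μ_s N = 0.42 × 99.620 = 41.840 N and acts up the slope.
Equilibrium along the incline: F + μ_s N = mg sin 38°, so F = 77.832 − 41.840 = 35.992 N.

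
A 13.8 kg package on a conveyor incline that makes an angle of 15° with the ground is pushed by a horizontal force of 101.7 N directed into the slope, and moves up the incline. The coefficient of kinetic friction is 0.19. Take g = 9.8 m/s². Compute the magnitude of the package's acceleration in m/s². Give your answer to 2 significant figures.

2.4 m/s²

The horizontal push has components F cos 15° = 101.7 × 0.9659 = 98.232 N up the incline and F sin 15° = 101.7 × 0.2588 = 26.320 N pressing into the surface.
The normal force is therefore N = mg cos 15° + F sin 15° = 130.628 + 26.320 = 156.948 N, and kinetic friction down the slope is μN = 0.19 × 156.948 = 29.820 N.
Along the incline: F cos 15° − mg sin 15° − μN = ma, so 98.232 − 35.000 − 29.820 = 13.8 a, giving a = 2.4212 m/s².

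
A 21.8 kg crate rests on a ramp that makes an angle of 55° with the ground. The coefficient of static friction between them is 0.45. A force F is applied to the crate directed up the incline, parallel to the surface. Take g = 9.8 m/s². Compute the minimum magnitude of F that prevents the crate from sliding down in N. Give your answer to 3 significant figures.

120 N

The normal force is N = mg cos 55° = 122.539 N. With F at its minimum the crate is on the verge of sliding down, so static friction is at its maximum μ_s N = 0.45 × 122.539 = 55.143 N and acts up the slope.
Equilibrium along the incline: F + μ_s N = mg sin 55°, so F = 175.004 − 55.143 = 119.861 N.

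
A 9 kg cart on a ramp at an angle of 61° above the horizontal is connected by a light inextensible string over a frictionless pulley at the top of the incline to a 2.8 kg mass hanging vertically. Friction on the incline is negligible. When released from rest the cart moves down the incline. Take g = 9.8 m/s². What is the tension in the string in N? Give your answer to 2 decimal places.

For the cart on the incline: the weight component along the slope is m₁g sin 61° = 9 × 9.8 × 0.8746 = 77.140 N and the normal force is N = m₁g cos 61° = 42.760 N.
Newton's second law for the cart (down-slope positive): 77.140 − T = 9 a. For the hanging mass (upward positive): T − 2.8 × 9.8 = 2.8 a.
Adding the two equations eliminates T: 49.700 = 11.8 a, so a = 4.2119 m/s².
Then from the hanging mass's equation, T = 2.8 × (9.8 + 4.2119) = 39.233 N.

39.23 N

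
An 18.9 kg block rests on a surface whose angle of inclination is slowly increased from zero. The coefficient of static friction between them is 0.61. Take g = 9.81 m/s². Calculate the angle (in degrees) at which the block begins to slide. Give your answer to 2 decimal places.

At the threshold of sliding, static friction is at its maximum μ_s N and exactly balances the weight component along the incline: mg sin θ = μ_s mg cos θ.
Hence tan θ = μ_s = 0.61, so θ = arctan(0.61) = 31.3832°.

31.38°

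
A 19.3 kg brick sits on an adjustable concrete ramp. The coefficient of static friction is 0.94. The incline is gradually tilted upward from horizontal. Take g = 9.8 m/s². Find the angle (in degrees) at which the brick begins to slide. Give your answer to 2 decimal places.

43.23°

At the threshold of sliding, static friction is at its maximum μ_s N and exactly balances the weight component along the incline: mg sin θ = μ_s mg cos θ.
Hence tan θ = μ_s = 0.94, so θ = arctan(0.94) = 43.2285°.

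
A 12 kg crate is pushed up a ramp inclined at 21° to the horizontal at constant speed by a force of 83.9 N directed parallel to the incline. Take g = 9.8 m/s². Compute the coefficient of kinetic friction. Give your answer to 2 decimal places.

0.38

At constant speed ΣF = 0 along the incline. The applied 83.9 N acts up the slope; the weight component mg sin 21° = 42.144 N and kinetic friction μN both act down the slope.
So 83.9 = 42.144 + μ × 109.789, giving μ = (83.9 − 42.144) / 109.789 = 0.3803.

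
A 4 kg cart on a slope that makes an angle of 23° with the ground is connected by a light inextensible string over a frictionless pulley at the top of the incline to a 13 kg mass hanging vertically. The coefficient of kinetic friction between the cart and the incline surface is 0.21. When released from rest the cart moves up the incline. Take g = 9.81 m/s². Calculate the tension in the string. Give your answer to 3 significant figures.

For the cart on the incline: the weight component along the slope is m₁g sin 23° = 4 × 9.81 × 0.3907 = 15.331 N and the normal force is N = m₁g cos 23° = 36.121 N.
Kinetic friction opposes the cart's motion up the incline: f = μN = 0.21 × 36.121 = 7.585 N acting down the slope.
Newton's second law for the cart (up-slope positive): T − 15.331 − 7.585 = 4 a. For the hanging mass (downward positive): 13 × 9.81 − T = 13 a.
Adding the two equations eliminates T: 104.614 = 17 a, so a = 6.1538 m/s².
Then from the hanging mass's equation, T = 13 × (9.81 − 6.1538) = 47.531 N.

47.5 N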